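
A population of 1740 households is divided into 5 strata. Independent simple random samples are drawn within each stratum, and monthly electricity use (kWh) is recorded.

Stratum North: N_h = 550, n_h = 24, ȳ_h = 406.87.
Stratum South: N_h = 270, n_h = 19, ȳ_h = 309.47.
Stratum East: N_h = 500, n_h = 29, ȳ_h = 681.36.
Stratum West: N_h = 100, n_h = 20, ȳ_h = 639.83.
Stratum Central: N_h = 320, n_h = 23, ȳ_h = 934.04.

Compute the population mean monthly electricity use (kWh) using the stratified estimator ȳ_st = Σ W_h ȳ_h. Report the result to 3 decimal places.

ȳ_st ≈ 580.972

N = Σ N_h = 1740. Stratum weights W_h = N_h/N.
ȳ_st = (550·406.87 + 270·309.47 + 500·681.36 + 100·639.83 + 320·934.04) / 1740 = 580.97195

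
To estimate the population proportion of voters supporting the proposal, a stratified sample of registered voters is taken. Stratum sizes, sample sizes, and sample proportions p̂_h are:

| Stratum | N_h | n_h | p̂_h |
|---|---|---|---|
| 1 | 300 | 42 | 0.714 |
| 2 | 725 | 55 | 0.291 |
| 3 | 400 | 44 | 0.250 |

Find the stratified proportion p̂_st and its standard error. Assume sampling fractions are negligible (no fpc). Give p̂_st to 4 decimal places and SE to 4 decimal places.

p̂_st ≈ 0.3685, SE ≈ 0.0394

N = 1425; stratum weights W_h = N_h/N.
p̂_st = Σ W_h p̂_h = (300·0.714 + 725·0.291 + 400·0.250)/1425 = 0.36854
V̂(p̂_st) = Σ W_h² p̂_h(1−p̂_h)/(n_h−1):
  stratum 1: (300/1425)²·0.714·0.286/41 = 0.000220746
  stratum 2: (725/1425)²·0.291·0.709/54 = 0.00098899
  stratum 3: (400/1425)²·0.250·0.750/43 = 0.000343576
V̂(p̂_st) = 0.00155331; SE = √V̂ = 0.0394121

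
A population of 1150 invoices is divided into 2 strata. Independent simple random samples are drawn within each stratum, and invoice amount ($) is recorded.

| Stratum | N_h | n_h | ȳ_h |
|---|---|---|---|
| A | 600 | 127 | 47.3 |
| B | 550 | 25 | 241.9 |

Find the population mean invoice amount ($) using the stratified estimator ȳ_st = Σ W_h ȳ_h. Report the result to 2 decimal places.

N = Σ N_h = 1150. Stratum weights W_h = N_h/N.
ȳ_st = (600·47.3 + 550·241.9) / 1150 = 140.3696

ȳ_st ≈ 140.37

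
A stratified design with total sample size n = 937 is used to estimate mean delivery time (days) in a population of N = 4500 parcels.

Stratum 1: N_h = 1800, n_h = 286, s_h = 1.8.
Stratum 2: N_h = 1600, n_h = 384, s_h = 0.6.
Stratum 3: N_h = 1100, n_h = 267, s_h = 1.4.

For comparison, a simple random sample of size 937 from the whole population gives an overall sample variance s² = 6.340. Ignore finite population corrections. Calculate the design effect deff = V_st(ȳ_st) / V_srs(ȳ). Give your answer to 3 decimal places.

deff ≈ 0.350

V̂(ȳ_st) = Σ W_h² s_h²/n_h, with W_h = N_h/N and N = 4500:
  stratum 1: (1800/4500)²·1.8²/286 = 0.00181259
  stratum 2: (1600/4500)²·0.6²/384 = 0.000118519
  stratum 3: (1100/4500)²·1.4²/267 = 0.000438637
V_st = 0.00236974
V_srs = s²/n = 6.340/937 = 0.00676628
deff = V_st / V_srs = 0.00236974/0.00676628 = 0.3502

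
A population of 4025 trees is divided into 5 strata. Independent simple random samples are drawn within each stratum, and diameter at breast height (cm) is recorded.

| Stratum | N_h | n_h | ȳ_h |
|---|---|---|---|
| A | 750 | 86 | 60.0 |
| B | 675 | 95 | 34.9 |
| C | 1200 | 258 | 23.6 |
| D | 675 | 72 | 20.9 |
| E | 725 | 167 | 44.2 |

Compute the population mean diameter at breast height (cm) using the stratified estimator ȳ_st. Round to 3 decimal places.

ȳ_st ≈ 35.535

N = Σ N_h = 4025. Stratum weights W_h = N_h/N.
ȳ_st = (750·60.0 + 675·34.9 + 1200·23.6 + 675·20.9 + 725·44.2) / 4025 = 35.53540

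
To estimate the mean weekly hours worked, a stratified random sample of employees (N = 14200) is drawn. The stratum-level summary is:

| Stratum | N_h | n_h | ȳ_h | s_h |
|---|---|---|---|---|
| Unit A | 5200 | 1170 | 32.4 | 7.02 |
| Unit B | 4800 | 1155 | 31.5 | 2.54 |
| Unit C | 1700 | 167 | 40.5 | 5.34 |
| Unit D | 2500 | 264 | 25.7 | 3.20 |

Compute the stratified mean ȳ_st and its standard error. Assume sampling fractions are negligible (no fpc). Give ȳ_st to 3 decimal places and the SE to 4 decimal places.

ȳ_st = Σ W_h ȳ_h = (5200·32.4 + 4800·31.5 + 1700·40.5 + 2500·25.7)/14200 = 31.88592
V̂(ȳ_st) = Σ W_h² s_h²/n_h, with W_h = N_h/N and N = 14200:
  stratum Unit A: (5200/14200)²·7.02²/1170 = 0.00564831
  stratum Unit B: (4800/14200)²·2.54²/1155 = 0.000638251
  stratum Unit C: (1700/14200)²·5.34²/167 = 0.0024473
  stratum Unit D: (2500/14200)²·3.20²/264 = 0.00120226
V̂(ȳ_st) = 0.00993612
SE(ȳ_st) = √0.00993612 = 0.0996801

ȳ_st ≈ 31.886, SE ≈ 0.0997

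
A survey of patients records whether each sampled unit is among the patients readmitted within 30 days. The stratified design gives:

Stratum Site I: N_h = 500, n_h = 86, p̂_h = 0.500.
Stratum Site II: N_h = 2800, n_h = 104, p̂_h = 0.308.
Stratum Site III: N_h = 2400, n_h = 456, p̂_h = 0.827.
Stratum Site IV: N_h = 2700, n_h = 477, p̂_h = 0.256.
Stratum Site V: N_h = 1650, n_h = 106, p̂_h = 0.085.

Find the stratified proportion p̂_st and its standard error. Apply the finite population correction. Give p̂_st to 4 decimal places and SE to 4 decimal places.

p̂_st ≈ 0.3909, SE ≈ 0.0148

N = 10050; stratum weights W_h = N_h/N.
p̂_st = Σ W_h p̂_h = (500·0.500 + 2800·0.308 + 2400·0.827 + 2700·0.256 + 1650·0.085)/10050 = 0.39091
V̂(p̂_st) = Σ W_h² (1 − n_h/N_h) p̂_h(1−p̂_h)/(n_h−1):
  stratum Site I: (500/10050)²·(1 − 86/500)·0.500·0.500/85 = 6.02781e-06
  stratum Site II: (2800/10050)²·(1 − 104/2800)·0.308·0.692/103 = 0.000154656
  stratum Site III: (2400/10050)²·(1 − 456/2400)·0.827·0.173/455 = 1.4525e-05
  stratum Site IV: (2700/10050)²·(1 − 477/2700)·0.256·0.744/476 = 2.37781e-05
  stratum Site V: (1650/10050)²·(1 − 106/1650)·0.085·0.915/105 = 1.86831e-05
V̂(p̂_st) = 0.00021767; SE = √V̂ = 0.0147536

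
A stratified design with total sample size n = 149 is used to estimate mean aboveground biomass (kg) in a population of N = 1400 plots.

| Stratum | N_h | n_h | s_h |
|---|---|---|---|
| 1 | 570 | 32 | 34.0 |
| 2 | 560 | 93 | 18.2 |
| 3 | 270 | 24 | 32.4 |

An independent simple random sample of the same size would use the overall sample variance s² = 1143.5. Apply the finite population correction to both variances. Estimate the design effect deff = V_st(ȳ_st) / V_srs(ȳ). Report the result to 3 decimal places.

deff ≈ 1.110

V̂(ȳ_st) = Σ W_h² (1 − n_h/N_h) s_h²/n_h, with W_h = N_h/N and N = 1400:
  stratum 1: (570/1400)²·(1 − 32/570)·34.0²/32 = 5.65209
  stratum 2: (560/1400)²·(1 − 93/560)·18.2²/93 = 0.475235
  stratum 3: (270/1400)²·(1 − 24/270)·32.4²/24 = 1.48225
V_st = 7.60957
V_srs = (1 − 149/1400)·1143.5/149 = 6.85771
deff = V_st / V_srs = 7.60957/6.85771 = 1.1096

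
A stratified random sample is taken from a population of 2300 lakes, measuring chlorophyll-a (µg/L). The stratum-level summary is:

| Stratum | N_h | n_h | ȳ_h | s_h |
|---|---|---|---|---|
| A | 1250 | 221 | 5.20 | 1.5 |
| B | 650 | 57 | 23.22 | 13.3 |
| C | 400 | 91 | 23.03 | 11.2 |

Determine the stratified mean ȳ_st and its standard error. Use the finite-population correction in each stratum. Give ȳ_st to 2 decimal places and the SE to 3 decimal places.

ȳ_st ≈ 13.39, SE ≈ 0.511

ȳ_st = Σ W_h ȳ_h = (1250·5.20 + 650·23.22 + 400·23.03)/2300 = 13.39348
V̂(ȳ_st) = Σ W_h² (1 − n_h/N_h) s_h²/n_h, with W_h = N_h/N and N = 2300:
  stratum A: (1250/2300)²·(1 − 221/1250)·1.5²/221 = 0.00247548
  stratum B: (650/2300)²·(1 − 57/650)·13.3²/57 = 0.226121
  stratum C: (400/2300)²·(1 − 91/400)·11.2²/91 = 0.0322075
V̂(ȳ_st) = 0.260804
SE(ȳ_st) = √0.260804 = 0.51069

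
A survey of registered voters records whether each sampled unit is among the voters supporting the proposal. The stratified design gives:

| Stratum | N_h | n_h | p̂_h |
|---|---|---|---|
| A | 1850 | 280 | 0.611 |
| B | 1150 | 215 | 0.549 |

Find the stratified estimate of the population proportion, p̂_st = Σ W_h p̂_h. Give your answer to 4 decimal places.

p̂_st ≈ 0.5872

N = 3000; stratum weights W_h = N_h/N.
p̂_st = Σ W_h p̂_h = (1850·0.611 + 1150·0.549)/3000 = 0.58723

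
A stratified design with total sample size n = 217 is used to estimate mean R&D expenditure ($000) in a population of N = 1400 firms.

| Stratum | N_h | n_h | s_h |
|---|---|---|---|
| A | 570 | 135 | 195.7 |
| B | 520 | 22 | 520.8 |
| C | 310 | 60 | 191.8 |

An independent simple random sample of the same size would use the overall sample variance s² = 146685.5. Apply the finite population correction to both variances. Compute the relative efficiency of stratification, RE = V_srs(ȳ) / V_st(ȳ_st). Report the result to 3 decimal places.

V̂(ȳ_st) = Σ W_h² (1 − n_h/N_h) s_h²/n_h, with W_h = N_h/N and N = 1400:
  stratum A: (570/1400)²·(1 − 135/570)·195.7²/135 = 35.8886
  stratum B: (520/1400)²·(1 − 22/520)·520.8²/22 = 1628.91
  stratum C: (310/1400)²·(1 − 60/310)·191.8²/60 = 24.2433
V_st = 1689.04
V_srs = (1 − 217/1400)·146685.5/217 = 571.195
Relative efficiency = V_srs / V_st = 571.195/1689.04 = 0.3382

RE ≈ 0.338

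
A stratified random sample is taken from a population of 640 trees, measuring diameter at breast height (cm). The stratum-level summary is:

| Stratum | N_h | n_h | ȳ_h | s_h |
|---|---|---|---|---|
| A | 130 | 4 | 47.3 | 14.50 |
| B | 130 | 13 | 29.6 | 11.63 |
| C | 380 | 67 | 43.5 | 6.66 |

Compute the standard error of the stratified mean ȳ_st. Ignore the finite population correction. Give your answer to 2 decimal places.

SE(ȳ_st) ≈ 1.68

V̂(ȳ_st) = Σ W_h² s_h²/n_h, with W_h = N_h/N and N = 640:
  stratum A: (130/640)²·14.50²/4 = 2.16872
  stratum B: (130/640)²·11.63²/13 = 0.429282
  stratum C: (380/640)²·6.66²/67 = 0.233389
V̂(ȳ_st) = 2.83139
SE(ȳ_st) = √2.83139 = 1.68267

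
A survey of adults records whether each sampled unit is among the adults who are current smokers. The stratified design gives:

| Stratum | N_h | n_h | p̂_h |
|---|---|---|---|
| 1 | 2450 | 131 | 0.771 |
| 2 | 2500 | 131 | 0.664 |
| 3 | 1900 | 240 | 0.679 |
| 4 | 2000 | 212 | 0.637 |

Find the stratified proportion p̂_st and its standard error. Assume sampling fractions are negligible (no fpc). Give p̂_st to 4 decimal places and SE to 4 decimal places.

p̂_st ≈ 0.6907, SE ≈ 0.0184

N = 8850; stratum weights W_h = N_h/N.
p̂_st = Σ W_h p̂_h = (2450·0.771 + 2500·0.664 + 1900·0.679 + 2000·0.637)/8850 = 0.69074
V̂(p̂_st) = Σ W_h² p̂_h(1−p̂_h)/(n_h−1):
  stratum 1: (2450/8850)²·0.771·0.229/130 = 0.000104086
  stratum 2: (2500/8850)²·0.664·0.336/130 = 0.000136949
  stratum 3: (1900/8850)²·0.679·0.321/239 = 4.20337e-05
  stratum 4: (2000/8850)²·0.637·0.363/211 = 5.59676e-05
V̂(p̂_st) = 0.000339036; SE = √V̂ = 0.0184129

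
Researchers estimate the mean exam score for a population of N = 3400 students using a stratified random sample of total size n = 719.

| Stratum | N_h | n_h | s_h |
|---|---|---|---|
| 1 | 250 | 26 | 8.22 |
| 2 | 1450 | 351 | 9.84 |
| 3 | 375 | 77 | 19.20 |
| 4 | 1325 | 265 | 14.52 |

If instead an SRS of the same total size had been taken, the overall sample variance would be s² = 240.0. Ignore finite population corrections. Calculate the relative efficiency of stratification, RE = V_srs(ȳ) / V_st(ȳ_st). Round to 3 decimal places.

V̂(ȳ_st) = Σ W_h² s_h²/n_h, with W_h = N_h/N and N = 3400:
  stratum 1: (250/3400)²·8.22²/26 = 0.0140505
  stratum 2: (1450/3400)²·9.84²/351 = 0.050172
  stratum 3: (375/3400)²·19.20²/77 = 0.0582393
  stratum 4: (1325/3400)²·14.52²/265 = 0.120826
V_st = 0.243288
V_srs = s²/n = 240.0/719 = 0.333797
Relative efficiency = V_srs / V_st = 0.333797/0.243288 = 1.3720

RE ≈ 1.372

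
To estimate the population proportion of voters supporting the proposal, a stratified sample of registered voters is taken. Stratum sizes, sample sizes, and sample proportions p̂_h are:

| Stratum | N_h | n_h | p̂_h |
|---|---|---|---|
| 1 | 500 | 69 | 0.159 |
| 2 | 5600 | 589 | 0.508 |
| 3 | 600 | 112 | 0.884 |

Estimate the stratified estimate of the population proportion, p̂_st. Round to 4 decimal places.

N = 6700; stratum weights W_h = N_h/N.
p̂_st = Σ W_h p̂_h = (500·0.159 + 5600·0.508 + 600·0.884)/6700 = 0.51563

p̂_st ≈ 0.5156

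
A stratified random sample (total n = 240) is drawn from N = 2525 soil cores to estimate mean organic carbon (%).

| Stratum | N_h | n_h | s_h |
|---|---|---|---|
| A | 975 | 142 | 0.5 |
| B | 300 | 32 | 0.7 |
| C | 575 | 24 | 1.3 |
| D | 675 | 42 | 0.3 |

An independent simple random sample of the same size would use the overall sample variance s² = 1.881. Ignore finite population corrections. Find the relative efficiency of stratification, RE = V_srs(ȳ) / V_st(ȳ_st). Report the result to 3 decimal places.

RE ≈ 1.830

V̂(ȳ_st) = Σ W_h² s_h²/n_h, with W_h = N_h/N and N = 2525:
  stratum A: (975/2525)²·0.5²/142 = 0.000262505
  stratum B: (300/2525)²·0.7²/32 = 0.000216155
  stratum C: (575/2525)²·1.3²/24 = 0.00365164
  stratum D: (675/2525)²·0.3²/42 = 0.000153136
V_st = 0.00428344
V_srs = s²/n = 1.881/240 = 0.0078375
Relative efficiency = V_srs / V_st = 0.0078375/0.00428344 = 1.8297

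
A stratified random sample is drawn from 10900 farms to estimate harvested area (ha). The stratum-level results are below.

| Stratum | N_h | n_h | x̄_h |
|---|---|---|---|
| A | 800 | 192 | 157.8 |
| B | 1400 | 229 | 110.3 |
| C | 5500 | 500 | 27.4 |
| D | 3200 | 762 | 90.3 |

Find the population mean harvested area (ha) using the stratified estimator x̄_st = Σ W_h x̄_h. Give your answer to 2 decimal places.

x̄_st ≈ 66.08

N = Σ N_h = 10900. Stratum weights W_h = N_h/N.
x̄_st = (800·157.8 + 1400·110.3 + 5500·27.4 + 3200·90.3) / 10900 = 66.0844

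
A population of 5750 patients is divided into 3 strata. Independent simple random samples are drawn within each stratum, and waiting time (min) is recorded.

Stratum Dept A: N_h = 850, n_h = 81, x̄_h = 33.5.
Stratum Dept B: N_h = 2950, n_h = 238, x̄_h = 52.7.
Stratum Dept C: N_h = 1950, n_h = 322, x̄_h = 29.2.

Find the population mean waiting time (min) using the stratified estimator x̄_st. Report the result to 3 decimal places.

x̄_st ≈ 41.892

N = Σ N_h = 5750. Stratum weights W_h = N_h/N.
x̄_st = (850·33.5 + 2950·52.7 + 1950·29.2) / 5750 = 41.89217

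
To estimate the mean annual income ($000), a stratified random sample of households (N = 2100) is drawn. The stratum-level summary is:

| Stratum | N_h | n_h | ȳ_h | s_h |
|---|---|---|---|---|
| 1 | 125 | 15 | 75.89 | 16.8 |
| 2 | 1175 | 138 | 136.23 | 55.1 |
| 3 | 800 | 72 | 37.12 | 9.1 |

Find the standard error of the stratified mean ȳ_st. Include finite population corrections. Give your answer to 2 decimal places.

SE(ȳ_st) ≈ 2.51

V̂(ȳ_st) = Σ W_h² (1 − n_h/N_h) s_h²/n_h, with W_h = N_h/N and N = 2100:
  stratum 1: (125/2100)²·(1 − 15/125)·16.8²/15 = 0.0586667
  stratum 2: (1175/2100)²·(1 − 138/1175)·55.1²/138 = 6.07858
  stratum 3: (800/2100)²·(1 − 72/800)·9.1²/72 = 0.151891
V̂(ȳ_st) = 6.28914
SE(ȳ_st) = √6.28914 = 2.50782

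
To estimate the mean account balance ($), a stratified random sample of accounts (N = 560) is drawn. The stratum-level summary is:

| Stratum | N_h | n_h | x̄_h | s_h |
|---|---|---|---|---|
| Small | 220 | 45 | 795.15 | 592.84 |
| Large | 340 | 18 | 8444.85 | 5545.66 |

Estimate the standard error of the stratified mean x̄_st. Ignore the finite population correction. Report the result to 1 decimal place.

V̂(x̄_st) = Σ W_h² s_h²/n_h, with W_h = N_h/N and N = 560:
  stratum Small: (220/560)²·592.84²/45 = 1205.4
  stratum Large: (340/560)²·5545.66²/18 = 629819
V̂(x̄_st) = 631024
SE(x̄_st) = √631024 = 794.37

SE(x̄_st) ≈ 794.4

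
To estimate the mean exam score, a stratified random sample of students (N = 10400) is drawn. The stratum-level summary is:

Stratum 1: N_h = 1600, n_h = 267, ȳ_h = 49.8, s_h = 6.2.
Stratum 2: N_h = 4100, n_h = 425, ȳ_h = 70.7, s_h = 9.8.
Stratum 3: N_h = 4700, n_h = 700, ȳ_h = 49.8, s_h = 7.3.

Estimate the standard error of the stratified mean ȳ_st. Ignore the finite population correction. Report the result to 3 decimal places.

SE(ȳ_st) ≈ 0.233

V̂(ȳ_st) = Σ W_h² s_h²/n_h, with W_h = N_h/N and N = 10400:
  stratum 1: (1600/10400)²·6.2²/267 = 0.00340757
  stratum 2: (4100/10400)²·9.8²/425 = 0.0351208
  stratum 3: (4700/10400)²·7.3²/700 = 0.0155481
V̂(ȳ_st) = 0.0540764
SE(ȳ_st) = √0.0540764 = 0.232543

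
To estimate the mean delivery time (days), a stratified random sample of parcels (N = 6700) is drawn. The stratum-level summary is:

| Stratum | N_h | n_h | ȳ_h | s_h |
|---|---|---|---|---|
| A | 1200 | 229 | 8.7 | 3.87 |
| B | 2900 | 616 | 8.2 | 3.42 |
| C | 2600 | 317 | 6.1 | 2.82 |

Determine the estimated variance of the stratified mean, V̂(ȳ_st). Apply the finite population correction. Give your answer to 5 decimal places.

V̂(ȳ_st) ≈ 0.00782

V̂(ȳ_st) = Σ W_h² (1 − n_h/N_h) s_h²/n_h, with W_h = N_h/N and N = 6700:
  stratum A: (1200/6700)²·(1 − 229/1200)·3.87²/229 = 0.00169761
  stratum B: (2900/6700)²·(1 − 616/2900)·3.42²/616 = 0.00280166
  stratum C: (2600/6700)²·(1 − 317/2600)·2.82²/317 = 0.00331718
V̂(ȳ_st) = 0.00781645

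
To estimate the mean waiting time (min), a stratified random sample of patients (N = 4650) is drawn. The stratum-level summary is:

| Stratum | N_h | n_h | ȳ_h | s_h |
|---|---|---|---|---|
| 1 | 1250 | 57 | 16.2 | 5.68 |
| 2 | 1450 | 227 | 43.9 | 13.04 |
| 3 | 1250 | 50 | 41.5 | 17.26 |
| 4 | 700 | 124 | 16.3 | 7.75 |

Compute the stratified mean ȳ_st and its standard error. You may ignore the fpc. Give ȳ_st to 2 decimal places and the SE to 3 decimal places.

ȳ_st ≈ 31.65, SE ≈ 0.745

ȳ_st = Σ W_h ȳ_h = (1250·16.2 + 1450·43.9 + 1250·41.5 + 700·16.3)/4650 = 31.65376
V̂(ȳ_st) = Σ W_h² s_h²/n_h, with W_h = N_h/N and N = 4650:
  stratum 1: (1250/4650)²·5.68²/57 = 0.0409012
  stratum 2: (1450/4650)²·13.04²/227 = 0.0728382
  stratum 3: (1250/4650)²·17.26²/50 = 0.430552
  stratum 4: (700/4650)²·7.75²/124 = 0.0109767
V̂(ȳ_st) = 0.555268
SE(ȳ_st) = √0.555268 = 0.745163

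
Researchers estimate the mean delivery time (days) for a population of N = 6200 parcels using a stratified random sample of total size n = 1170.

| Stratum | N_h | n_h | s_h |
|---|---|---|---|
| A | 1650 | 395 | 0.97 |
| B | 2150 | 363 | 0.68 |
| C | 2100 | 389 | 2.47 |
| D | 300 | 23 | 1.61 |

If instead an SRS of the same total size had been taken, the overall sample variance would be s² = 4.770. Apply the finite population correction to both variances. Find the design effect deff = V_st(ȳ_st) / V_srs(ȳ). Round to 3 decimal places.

deff ≈ 0.594

V̂(ȳ_st) = Σ W_h² (1 − n_h/N_h) s_h²/n_h, with W_h = N_h/N and N = 6200:
  stratum A: (1650/6200)²·(1 − 395/1650)·0.97²/395 = 0.000128319
  stratum B: (2150/6200)²·(1 − 363/2150)·0.68²/363 = 0.000127318
  stratum C: (2100/6200)²·(1 − 389/2100)·2.47²/389 = 0.00146599
  stratum D: (300/6200)²·(1 − 23/300)·1.61²/23 = 0.000243636
V_st = 0.00196526
V_srs = (1 − 1170/6200)·4.770/1170 = 0.00330757
deff = V_st / V_srs = 0.00196526/0.00330757 = 0.5942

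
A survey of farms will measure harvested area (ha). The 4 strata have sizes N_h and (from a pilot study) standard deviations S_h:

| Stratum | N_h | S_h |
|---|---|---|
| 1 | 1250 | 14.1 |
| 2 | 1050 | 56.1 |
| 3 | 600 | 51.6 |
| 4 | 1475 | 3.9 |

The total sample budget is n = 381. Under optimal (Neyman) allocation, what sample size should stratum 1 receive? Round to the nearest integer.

59

Neyman allocation: n_h = n · N_h S_h / Σ N_i S_i, with n = 381.
  stratum 1: N_h·S_h = 1250·14.1 = 17625.00
  stratum 2: N_h·S_h = 1050·56.1 = 58905.00
  stratum 3: N_h·S_h = 600·51.6 = 30960.00
  stratum 4: N_h·S_h = 1475·3.9 = 5752.50
Σ N_h S_h = 113242.50
n for stratum 1 = 381·17625.00/113242.50 = 59.299 → 59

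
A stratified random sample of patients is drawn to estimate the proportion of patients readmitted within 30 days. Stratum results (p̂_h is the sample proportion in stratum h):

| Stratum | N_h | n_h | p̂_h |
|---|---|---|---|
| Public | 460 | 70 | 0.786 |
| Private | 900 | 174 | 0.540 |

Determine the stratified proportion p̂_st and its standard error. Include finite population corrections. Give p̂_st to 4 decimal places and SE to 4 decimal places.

p̂_st ≈ 0.6232, SE ≈ 0.0273

N = 1360; stratum weights W_h = N_h/N.
p̂_st = Σ W_h p̂_h = (460·0.786 + 900·0.540)/1360 = 0.62321
V̂(p̂_st) = Σ W_h² (1 − n_h/N_h) p̂_h(1−p̂_h)/(n_h−1):
  stratum Public: (460/1360)²·(1 − 70/460)·0.786·0.214/69 = 0.000236446
  stratum Private: (900/1360)²·(1 − 174/900)·0.540·0.460/173 = 0.000507232
V̂(p̂_st) = 0.000743678; SE = √V̂ = 0.0272705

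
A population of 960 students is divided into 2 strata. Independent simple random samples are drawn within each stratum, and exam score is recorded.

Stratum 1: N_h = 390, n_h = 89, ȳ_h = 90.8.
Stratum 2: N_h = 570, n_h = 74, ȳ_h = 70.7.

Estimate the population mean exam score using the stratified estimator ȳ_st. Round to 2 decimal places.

ȳ_st ≈ 78.87

N = Σ N_h = 960. Stratum weights W_h = N_h/N.
ȳ_st = (390·90.8 + 570·70.7) / 960 = 78.8656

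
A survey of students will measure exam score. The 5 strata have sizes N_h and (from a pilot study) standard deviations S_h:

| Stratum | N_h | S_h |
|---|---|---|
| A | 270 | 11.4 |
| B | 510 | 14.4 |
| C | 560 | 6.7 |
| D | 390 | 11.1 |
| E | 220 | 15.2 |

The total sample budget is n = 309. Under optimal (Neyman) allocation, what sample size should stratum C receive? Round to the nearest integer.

53

Neyman allocation: n_h = n · N_h S_h / Σ N_i S_i, with n = 309.
  stratum A: N_h·S_h = 270·11.4 = 3078.00
  stratum B: N_h·S_h = 510·14.4 = 7344.00
  stratum C: N_h·S_h = 560·6.7 = 3752.00
  stratum D: N_h·S_h = 390·11.1 = 4329.00
  stratum E: N_h·S_h = 220·15.2 = 3344.00
Σ N_h S_h = 21847.00
n for stratum C = 309·3752.00/21847.00 = 53.068 → 53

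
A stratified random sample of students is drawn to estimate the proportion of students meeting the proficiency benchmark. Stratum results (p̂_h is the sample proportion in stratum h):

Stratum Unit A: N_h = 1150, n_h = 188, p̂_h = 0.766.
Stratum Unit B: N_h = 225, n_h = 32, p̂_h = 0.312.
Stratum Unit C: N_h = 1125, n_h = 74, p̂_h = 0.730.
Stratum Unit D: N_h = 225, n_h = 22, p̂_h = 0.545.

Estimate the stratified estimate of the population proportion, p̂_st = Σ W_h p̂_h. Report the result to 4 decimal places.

p̂_st ≈ 0.6954

N = 2725; stratum weights W_h = N_h/N.
p̂_st = Σ W_h p̂_h = (1150·0.766 + 225·0.312 + 1125·0.730 + 225·0.545)/2725 = 0.69540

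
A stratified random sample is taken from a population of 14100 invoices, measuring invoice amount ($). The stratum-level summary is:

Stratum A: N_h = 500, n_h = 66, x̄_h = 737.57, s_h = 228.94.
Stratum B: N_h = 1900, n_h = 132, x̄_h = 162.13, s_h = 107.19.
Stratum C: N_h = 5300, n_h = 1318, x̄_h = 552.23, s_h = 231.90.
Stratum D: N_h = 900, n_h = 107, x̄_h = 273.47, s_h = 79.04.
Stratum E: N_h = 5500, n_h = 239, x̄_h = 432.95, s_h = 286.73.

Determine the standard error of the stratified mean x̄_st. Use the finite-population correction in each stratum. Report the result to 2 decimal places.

SE(x̄_st) ≈ 7.55

V̂(x̄_st) = Σ W_h² (1 − n_h/N_h) s_h²/n_h, with W_h = N_h/N and N = 14100:
  stratum A: (500/14100)²·(1 − 66/500)·228.94²/66 = 0.866804
  stratum B: (1900/14100)²·(1 − 132/1900)·107.19²/132 = 1.47073
  stratum C: (5300/14100)²·(1 − 1318/5300)·231.90²/1318 = 4.33137
  stratum D: (900/14100)²·(1 − 107/900)·79.04²/107 = 0.209598
  stratum E: (5500/14100)²·(1 − 239/5500)·286.73²/239 = 50.0658
V̂(x̄_st) = 56.9443
SE(x̄_st) = √56.9443 = 7.54614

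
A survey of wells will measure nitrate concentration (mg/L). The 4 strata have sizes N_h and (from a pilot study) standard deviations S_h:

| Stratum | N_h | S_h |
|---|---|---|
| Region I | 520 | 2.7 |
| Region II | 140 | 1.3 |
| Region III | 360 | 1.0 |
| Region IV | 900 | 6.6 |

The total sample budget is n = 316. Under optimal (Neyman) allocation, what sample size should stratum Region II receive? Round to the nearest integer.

Neyman allocation: n_h = n · N_h S_h / Σ N_i S_i, with n = 316.
  stratum Region I: N_h·S_h = 520·2.7 = 1404.00
  stratum Region II: N_h·S_h = 140·1.3 = 182.00
  stratum Region III: N_h·S_h = 360·1.0 = 360.00
  stratum Region IV: N_h·S_h = 900·6.6 = 5940.00
Σ N_h S_h = 7886.00
n for stratum Region II = 316·182.00/7886.00 = 7.293 → 7

7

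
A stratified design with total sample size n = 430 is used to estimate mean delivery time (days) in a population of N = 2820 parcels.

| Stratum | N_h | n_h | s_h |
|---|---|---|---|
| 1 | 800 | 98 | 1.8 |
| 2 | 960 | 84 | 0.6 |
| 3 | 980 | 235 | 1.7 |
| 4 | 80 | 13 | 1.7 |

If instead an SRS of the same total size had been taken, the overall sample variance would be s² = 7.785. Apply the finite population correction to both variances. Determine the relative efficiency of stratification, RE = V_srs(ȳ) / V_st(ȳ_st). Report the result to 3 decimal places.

RE ≈ 3.773

V̂(ȳ_st) = Σ W_h² (1 − n_h/N_h) s_h²/n_h, with W_h = N_h/N and N = 2820:
  stratum 1: (800/2820)²·(1 − 98/800)·1.8²/98 = 0.00233479
  stratum 2: (960/2820)²·(1 − 84/960)·0.6²/84 = 0.000453211
  stratum 3: (980/2820)²·(1 − 235/980)·1.7²/235 = 0.00112905
  stratum 4: (80/2820)²·(1 − 13/80)·1.7²/13 = 0.000149838
V_st = 0.00406689
V_srs = (1 − 430/2820)·7.785/430 = 0.015344
Relative efficiency = V_srs / V_st = 0.015344/0.00406689 = 3.7729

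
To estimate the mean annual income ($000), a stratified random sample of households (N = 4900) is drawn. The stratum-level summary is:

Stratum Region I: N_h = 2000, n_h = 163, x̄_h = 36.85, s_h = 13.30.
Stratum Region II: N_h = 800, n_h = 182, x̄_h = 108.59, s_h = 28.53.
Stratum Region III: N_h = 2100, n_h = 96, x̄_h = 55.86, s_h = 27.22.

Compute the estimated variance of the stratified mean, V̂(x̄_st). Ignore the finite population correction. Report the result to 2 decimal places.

V̂(x̄_st) ≈ 1.72

V̂(x̄_st) = Σ W_h² s_h²/n_h, with W_h = N_h/N and N = 4900:
  stratum Region I: (2000/4900)²·13.30²/163 = 0.180794
  stratum Region II: (800/4900)²·28.53²/182 = 0.119212
  stratum Region III: (2100/4900)²·27.22²/96 = 1.41759
V̂(x̄_st) = 1.7176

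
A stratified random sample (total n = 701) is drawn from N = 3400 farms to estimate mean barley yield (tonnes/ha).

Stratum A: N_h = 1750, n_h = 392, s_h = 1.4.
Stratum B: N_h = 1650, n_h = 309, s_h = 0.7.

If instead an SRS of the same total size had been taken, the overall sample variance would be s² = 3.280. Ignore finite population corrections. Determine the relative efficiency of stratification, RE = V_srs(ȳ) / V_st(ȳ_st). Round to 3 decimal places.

RE ≈ 2.755

V̂(ȳ_st) = Σ W_h² s_h²/n_h, with W_h = N_h/N and N = 3400:
  stratum A: (1750/3400)²·1.4²/392 = 0.00132461
  stratum B: (1650/3400)²·0.7²/309 = 0.000373463
V_st = 0.00169807
V_srs = s²/n = 3.280/701 = 0.00467903
Relative efficiency = V_srs / V_st = 0.00467903/0.00169807 = 2.7555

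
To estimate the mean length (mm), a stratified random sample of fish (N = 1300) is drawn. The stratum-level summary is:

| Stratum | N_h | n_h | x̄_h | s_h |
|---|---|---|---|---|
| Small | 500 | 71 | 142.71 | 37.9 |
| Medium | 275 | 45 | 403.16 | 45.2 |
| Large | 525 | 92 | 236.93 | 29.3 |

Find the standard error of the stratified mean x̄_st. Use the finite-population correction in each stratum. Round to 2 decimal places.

SE(x̄_st) ≈ 2.35

V̂(x̄_st) = Σ W_h² (1 − n_h/N_h) s_h²/n_h, with W_h = N_h/N and N = 1300:
  stratum Small: (500/1300)²·(1 − 71/500)·37.9²/71 = 2.5678
  stratum Medium: (275/1300)²·(1 − 45/275)·45.2²/45 = 1.69918
  stratum Large: (525/1300)²·(1 − 92/525)·29.3²/92 = 1.25519
V̂(x̄_st) = 5.52216
SE(x̄_st) = √5.52216 = 2.34993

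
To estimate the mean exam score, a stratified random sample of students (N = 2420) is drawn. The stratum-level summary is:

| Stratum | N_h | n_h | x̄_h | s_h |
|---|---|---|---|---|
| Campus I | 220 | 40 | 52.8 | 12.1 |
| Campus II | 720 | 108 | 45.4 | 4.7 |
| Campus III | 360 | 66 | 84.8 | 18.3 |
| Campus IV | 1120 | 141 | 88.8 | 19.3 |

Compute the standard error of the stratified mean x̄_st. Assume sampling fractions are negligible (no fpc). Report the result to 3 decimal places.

V̂(x̄_st) = Σ W_h² s_h²/n_h, with W_h = N_h/N and N = 2420:
  stratum Campus I: (220/2420)²·12.1²/40 = 0.03025
  stratum Campus II: (720/2420)²·4.7²/108 = 0.0181053
  stratum Campus III: (360/2420)²·18.3²/66 = 0.112288
  stratum Campus IV: (1120/2420)²·19.3²/141 = 0.565849
V̂(x̄_st) = 0.726492
SE(x̄_st) = √0.726492 = 0.852345

SE(x̄_st) ≈ 0.852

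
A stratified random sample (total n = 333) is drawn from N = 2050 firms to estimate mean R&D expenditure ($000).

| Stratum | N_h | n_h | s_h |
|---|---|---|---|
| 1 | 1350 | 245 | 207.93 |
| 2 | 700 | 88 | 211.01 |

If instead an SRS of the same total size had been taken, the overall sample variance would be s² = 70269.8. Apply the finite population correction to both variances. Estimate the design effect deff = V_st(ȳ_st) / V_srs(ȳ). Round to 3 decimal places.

V̂(ȳ_st) = Σ W_h² (1 − n_h/N_h) s_h²/n_h, with W_h = N_h/N and N = 2050:
  stratum 1: (1350/2050)²·(1 − 245/1350)·207.93²/245 = 62.6407
  stratum 2: (700/2050)²·(1 − 88/700)·211.01²/88 = 51.5781
V_st = 114.219
V_srs = (1 − 333/2050)·70269.8/333 = 176.742
deff = V_st / V_srs = 114.219/176.742 = 0.6462

deff ≈ 0.646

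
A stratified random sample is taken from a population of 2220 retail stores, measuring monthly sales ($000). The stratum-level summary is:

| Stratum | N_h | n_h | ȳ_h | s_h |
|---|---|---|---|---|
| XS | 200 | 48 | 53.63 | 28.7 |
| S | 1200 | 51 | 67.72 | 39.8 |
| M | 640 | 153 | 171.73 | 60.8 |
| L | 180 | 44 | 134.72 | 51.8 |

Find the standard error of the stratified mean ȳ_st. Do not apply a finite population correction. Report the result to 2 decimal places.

SE(ȳ_st) ≈ 3.41

V̂(ȳ_st) = Σ W_h² s_h²/n_h, with W_h = N_h/N and N = 2220:
  stratum XS: (200/2220)²·28.7²/48 = 0.139276
  stratum S: (1200/2220)²·39.8²/51 = 9.07512
  stratum M: (640/2220)²·60.8²/153 = 2.00803
  stratum L: (180/2220)²·51.8²/44 = 0.400909
V̂(ȳ_st) = 11.6233
SE(ȳ_st) = √11.6233 = 3.4093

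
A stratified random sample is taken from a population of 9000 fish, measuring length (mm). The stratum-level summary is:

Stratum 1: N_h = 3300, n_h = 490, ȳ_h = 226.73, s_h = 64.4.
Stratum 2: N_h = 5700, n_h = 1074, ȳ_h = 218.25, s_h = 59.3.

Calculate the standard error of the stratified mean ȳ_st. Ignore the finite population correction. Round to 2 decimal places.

SE(ȳ_st) ≈ 1.57

V̂(ȳ_st) = Σ W_h² s_h²/n_h, with W_h = N_h/N and N = 9000:
  stratum 1: (3300/9000)²·64.4²/490 = 1.13794
  stratum 2: (5700/9000)²·59.3²/1074 = 1.31332
V̂(ȳ_st) = 2.45126
SE(ȳ_st) = √2.45126 = 1.56565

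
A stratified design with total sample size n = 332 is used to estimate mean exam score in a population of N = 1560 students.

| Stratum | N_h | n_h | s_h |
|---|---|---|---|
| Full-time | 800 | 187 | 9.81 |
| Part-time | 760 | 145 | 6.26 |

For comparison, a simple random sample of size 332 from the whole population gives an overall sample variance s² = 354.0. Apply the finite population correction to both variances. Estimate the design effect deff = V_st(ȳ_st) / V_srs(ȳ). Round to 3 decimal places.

deff ≈ 0.185

V̂(ȳ_st) = Σ W_h² (1 − n_h/N_h) s_h²/n_h, with W_h = N_h/N and N = 1560:
  stratum Full-time: (800/1560)²·(1 − 187/800)·9.81²/187 = 0.103705
  stratum Part-time: (760/1560)²·(1 − 145/760)·6.26²/145 = 0.0519063
V_st = 0.155611
V_srs = (1 − 332/1560)·354.0/332 = 0.839342
deff = V_st / V_srs = 0.155611/0.839342 = 0.1854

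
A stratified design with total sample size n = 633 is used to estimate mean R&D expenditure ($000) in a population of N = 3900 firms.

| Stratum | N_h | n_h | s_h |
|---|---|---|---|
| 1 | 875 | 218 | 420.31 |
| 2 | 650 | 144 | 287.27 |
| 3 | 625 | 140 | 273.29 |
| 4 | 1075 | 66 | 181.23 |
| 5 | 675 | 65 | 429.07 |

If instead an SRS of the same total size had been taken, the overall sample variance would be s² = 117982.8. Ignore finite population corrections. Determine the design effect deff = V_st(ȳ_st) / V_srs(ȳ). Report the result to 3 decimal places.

deff ≈ 1.036

V̂(ȳ_st) = Σ W_h² s_h²/n_h, with W_h = N_h/N and N = 3900:
  stratum 1: (875/3900)²·420.31²/218 = 40.7915
  stratum 2: (650/3900)²·287.27²/144 = 15.919
  stratum 3: (625/3900)²·273.29²/140 = 13.7009
  stratum 4: (1075/3900)²·181.23²/66 = 37.8098
  stratum 5: (675/3900)²·429.07²/65 = 84.844
V_st = 193.065
V_srs = s²/n = 117982.8/633 = 186.387
deff = V_st / V_srs = 193.065/186.387 = 1.0358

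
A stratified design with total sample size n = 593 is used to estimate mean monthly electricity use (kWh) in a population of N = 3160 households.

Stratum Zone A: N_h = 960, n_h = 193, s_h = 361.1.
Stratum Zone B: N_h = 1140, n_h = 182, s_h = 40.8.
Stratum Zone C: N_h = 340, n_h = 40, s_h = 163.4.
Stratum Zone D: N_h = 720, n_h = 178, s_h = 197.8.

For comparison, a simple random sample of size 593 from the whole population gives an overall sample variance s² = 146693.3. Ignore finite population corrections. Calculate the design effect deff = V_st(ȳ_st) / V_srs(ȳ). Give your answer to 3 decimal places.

deff ≈ 0.334

V̂(ȳ_st) = Σ W_h² s_h²/n_h, with W_h = N_h/N and N = 3160:
  stratum Zone A: (960/3160)²·361.1²/193 = 62.3542
  stratum Zone B: (1140/3160)²·40.8²/182 = 1.19038
  stratum Zone C: (340/3160)²·163.4²/40 = 7.7273
  stratum Zone D: (720/3160)²·197.8²/178 = 11.411
V_st = 82.6829
V_srs = s²/n = 146693.3/593 = 247.375
deff = V_st / V_srs = 82.6829/247.375 = 0.3342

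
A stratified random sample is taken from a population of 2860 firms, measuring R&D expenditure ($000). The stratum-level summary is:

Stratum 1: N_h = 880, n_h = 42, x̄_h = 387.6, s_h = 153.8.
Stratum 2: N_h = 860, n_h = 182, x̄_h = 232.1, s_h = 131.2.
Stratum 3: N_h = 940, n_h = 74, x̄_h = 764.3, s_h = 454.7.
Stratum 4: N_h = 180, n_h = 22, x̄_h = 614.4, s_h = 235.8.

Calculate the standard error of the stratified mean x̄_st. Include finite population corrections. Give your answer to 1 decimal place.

V̂(x̄_st) = Σ W_h² (1 − n_h/N_h) s_h²/n_h, with W_h = N_h/N and N = 2860:
  stratum 1: (880/2860)²·(1 − 42/880)·153.8²/42 = 50.7759
  stratum 2: (860/2860)²·(1 − 182/860)·131.2²/182 = 6.74206
  stratum 3: (940/2860)²·(1 − 74/940)·454.7²/74 = 278.056
  stratum 4: (180/2860)²·(1 − 22/180)·235.8²/22 = 8.78744
V̂(x̄_st) = 344.361
SE(x̄_st) = √344.361 = 18.557

SE(x̄_st) ≈ 18.6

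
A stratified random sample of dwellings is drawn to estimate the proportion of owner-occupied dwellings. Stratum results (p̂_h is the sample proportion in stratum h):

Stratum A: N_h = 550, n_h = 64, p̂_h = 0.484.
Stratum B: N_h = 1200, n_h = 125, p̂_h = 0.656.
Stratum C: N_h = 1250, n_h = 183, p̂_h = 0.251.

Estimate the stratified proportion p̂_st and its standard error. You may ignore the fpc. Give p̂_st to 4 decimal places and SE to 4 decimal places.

p̂_st ≈ 0.4557, SE ≈ 0.0246

N = 3000; stratum weights W_h = N_h/N.
p̂_st = Σ W_h p̂_h = (550·0.484 + 1200·0.656 + 1250·0.251)/3000 = 0.45572
V̂(p̂_st) = Σ W_h² p̂_h(1−p̂_h)/(n_h−1):
  stratum A: (550/3000)²·0.484·0.516/63 = 0.000133241
  stratum B: (1200/3000)²·0.656·0.344/124 = 0.000291179
  stratum C: (1250/3000)²·0.251·0.749/182 = 0.000179334
V̂(p̂_st) = 0.000603754; SE = √V̂ = 0.0245714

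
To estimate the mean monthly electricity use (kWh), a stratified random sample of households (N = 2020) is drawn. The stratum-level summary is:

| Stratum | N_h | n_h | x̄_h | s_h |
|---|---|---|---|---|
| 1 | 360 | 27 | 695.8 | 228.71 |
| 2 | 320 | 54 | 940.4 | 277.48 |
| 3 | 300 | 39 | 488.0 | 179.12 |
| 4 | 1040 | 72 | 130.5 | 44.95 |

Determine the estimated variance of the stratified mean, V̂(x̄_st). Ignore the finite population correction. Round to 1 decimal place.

V̂(x̄_st) = Σ W_h² s_h²/n_h, with W_h = N_h/N and N = 2020:
  stratum 1: (360/2020)²·228.71²/27 = 61.5331
  stratum 2: (320/2020)²·277.48²/54 = 35.7822
  stratum 3: (300/2020)²·179.12²/39 = 18.1453
  stratum 4: (1040/2020)²·44.95²/72 = 7.43859
V̂(x̄_st) = 122.899

V̂(x̄_st) ≈ 122.9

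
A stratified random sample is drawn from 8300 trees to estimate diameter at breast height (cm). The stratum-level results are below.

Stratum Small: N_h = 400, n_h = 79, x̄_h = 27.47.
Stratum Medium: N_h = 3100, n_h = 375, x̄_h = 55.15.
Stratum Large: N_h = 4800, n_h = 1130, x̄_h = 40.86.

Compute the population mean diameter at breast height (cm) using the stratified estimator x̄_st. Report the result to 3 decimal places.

x̄_st ≈ 45.552

N = Σ N_h = 8300. Stratum weights W_h = N_h/N.
x̄_st = (400·27.47 + 3100·55.15 + 4800·40.86) / 8300 = 45.55193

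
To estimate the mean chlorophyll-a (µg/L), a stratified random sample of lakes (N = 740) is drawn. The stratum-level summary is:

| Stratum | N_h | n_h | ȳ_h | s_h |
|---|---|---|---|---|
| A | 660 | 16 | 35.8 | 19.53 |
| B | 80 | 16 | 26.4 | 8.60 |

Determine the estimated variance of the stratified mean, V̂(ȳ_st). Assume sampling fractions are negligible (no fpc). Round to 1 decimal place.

V̂(ȳ_st) = Σ W_h² s_h²/n_h, with W_h = N_h/N and N = 740:
  stratum A: (660/740)²·19.53²/16 = 18.9631
  stratum B: (80/740)²·8.60²/16 = 0.0540248
V̂(ȳ_st) = 19.0171

V̂(ȳ_st) ≈ 19.0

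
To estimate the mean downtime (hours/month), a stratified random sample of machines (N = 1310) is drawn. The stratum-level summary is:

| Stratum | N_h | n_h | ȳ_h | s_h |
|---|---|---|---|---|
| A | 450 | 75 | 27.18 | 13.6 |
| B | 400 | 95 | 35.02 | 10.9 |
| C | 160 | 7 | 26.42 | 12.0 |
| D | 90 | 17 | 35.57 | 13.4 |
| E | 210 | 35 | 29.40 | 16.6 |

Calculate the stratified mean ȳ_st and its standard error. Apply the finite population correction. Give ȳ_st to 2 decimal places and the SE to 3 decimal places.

ȳ_st ≈ 30.41, SE ≈ 0.913

ȳ_st = Σ W_h ȳ_h = (450·27.18 + 400·35.02 + 160·26.42 + 90·35.57 + 210·29.40)/1310 = 30.41336
V̂(ȳ_st) = Σ W_h² (1 − n_h/N_h) s_h²/n_h, with W_h = N_h/N and N = 1310:
  stratum A: (450/1310)²·(1 − 75/450)·13.6²/75 = 0.242503
  stratum B: (400/1310)²·(1 − 95/400)·10.9²/95 = 0.0889092
  stratum C: (160/1310)²·(1 − 7/160)·12.0²/7 = 0.293449
  stratum D: (90/1310)²·(1 − 17/90)·13.4²/17 = 0.0404374
  stratum E: (210/1310)²·(1 − 35/210)·16.6²/35 = 0.168602
V̂(ȳ_st) = 0.833901
SE(ȳ_st) = √0.833901 = 0.913182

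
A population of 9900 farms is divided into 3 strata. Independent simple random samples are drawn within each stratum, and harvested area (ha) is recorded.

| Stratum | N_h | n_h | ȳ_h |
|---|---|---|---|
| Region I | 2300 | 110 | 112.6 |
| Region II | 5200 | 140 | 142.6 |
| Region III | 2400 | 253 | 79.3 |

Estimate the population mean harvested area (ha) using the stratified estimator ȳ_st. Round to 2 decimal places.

N = Σ N_h = 9900. Stratum weights W_h = N_h/N.
ȳ_st = (2300·112.6 + 5200·142.6 + 2400·79.3) / 9900 = 120.2848

ȳ_st ≈ 120.28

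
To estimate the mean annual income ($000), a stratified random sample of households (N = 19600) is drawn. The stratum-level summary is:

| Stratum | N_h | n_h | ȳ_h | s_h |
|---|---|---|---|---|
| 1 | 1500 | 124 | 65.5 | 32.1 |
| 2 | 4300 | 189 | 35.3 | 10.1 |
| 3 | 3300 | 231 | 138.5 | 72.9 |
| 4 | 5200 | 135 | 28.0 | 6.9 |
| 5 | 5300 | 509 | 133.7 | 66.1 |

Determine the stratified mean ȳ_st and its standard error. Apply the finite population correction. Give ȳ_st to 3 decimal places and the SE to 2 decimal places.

ȳ_st = Σ W_h ȳ_h = (1500·65.5 + 4300·35.3 + 3300·138.5 + 5200·28.0 + 5300·133.7)/19600 = 79.65816
V̂(ȳ_st) = Σ W_h² (1 − n_h/N_h) s_h²/n_h, with W_h = N_h/N and N = 19600:
  stratum 1: (1500/19600)²·(1 − 124/1500)·32.1²/124 = 0.0446463
  stratum 2: (4300/19600)²·(1 − 189/4300)·10.1²/189 = 0.0248362
  stratum 3: (3300/19600)²·(1 − 231/3300)·72.9²/231 = 0.606515
  stratum 4: (5200/19600)²·(1 − 135/5200)·6.9²/135 = 0.0241788
  stratum 5: (5300/19600)²·(1 − 509/5300)·66.1²/509 = 0.567381
V̂(ȳ_st) = 1.26756
SE(ȳ_st) = √1.26756 = 1.12586

ȳ_st ≈ 79.658, SE ≈ 1.13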